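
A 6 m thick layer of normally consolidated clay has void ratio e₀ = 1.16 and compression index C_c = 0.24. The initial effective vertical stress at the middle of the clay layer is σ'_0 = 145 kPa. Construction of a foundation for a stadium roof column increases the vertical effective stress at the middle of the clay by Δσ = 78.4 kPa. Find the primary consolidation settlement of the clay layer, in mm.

S_c ≈ 125 mm

Final effective stress: σ'_f = σ'_0 + Δσ = 145 + 78.4 = 223.4 kPa.
Normally consolidated clay, so the full stress increment lies on the virgin compression line:
S_c = C_c·H/(1+e₀)·log₁₀(σ'_f/σ'_0) = 0.24×6/(1+1.16)×log₁₀(223.4/145)
    = 0.66667 × 0.18772 = 0.1251 m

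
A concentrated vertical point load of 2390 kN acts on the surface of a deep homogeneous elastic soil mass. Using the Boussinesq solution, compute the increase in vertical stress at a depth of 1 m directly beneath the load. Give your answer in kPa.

Δσ_z ≈ 1140 kPa

Boussinesq vertical stress below a point load on an elastic half-space:
Δσ_z = 3P/(2πz²) · [1 + (r/z)²]^(−5/2)
r/z = 0/1 = 0; [1+(r/z)²]^(−5/2) = 1.
Δσ_z = 3×2390/(2π×1²) × 1 = 1141.1 × 1 = 1141 kPa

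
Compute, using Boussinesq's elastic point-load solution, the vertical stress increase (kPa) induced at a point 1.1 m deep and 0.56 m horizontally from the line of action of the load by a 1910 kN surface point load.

Δσ_z ≈ 424 kPa

Boussinesq vertical stress below a point load on an elastic half-space:
Δσ_z = 3P/(2πz²) · [1 + (r/z)²]^(−5/2)
r/z = 0.56/1.1 = 0.50909; [1+(r/z)²]^(−5/2) = 0.56206.
Δσ_z = 3×1910/(2π×1.1²) × 0.56206 = 753.68 × 0.56206 = 423.6 kPa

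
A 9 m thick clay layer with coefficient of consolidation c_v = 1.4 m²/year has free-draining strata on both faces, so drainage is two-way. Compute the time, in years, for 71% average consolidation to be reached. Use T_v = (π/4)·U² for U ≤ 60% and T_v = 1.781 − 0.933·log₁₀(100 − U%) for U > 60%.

t ≈ 6.03 years

Drainage path length: H_d = H/2 = 4.5 m (double drainage).
U > 60%: T_v = 1.781 − 0.933·log₁₀(100 − 71) = 0.41658.
t = T_v·H_d²/c_v = 0.41658×4.5²/1.4 = 6.026 years.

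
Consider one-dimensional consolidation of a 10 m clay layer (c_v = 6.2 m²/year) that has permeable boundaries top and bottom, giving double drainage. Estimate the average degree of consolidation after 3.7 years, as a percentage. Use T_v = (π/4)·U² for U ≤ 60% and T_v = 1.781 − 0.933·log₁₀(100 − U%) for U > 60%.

U ≈ 91.6 %

Drainage path length: H_d = H/2 = 5 m (double drainage).
T_v = c_v·t/H_d² = 6.2×3.7/5² = 0.9176.
T_v = 0.9176 corresponds to the U > 60% branch:
U = 1 − 10^((1.781 − T_v)/0.933)/100 = 0.9158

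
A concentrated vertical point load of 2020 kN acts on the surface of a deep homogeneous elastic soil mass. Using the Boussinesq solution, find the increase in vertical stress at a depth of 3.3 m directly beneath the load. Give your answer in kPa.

Boussinesq vertical stress below a point load on an elastic half-space:
Δσ_z = 3P/(2πz²) · [1 + (r/z)²]^(−5/2)
r/z = 0/3.3 = 0; [1+(r/z)²]^(−5/2) = 1.
Δσ_z = 3×2020/(2π×3.3²) × 1 = 88.566 × 1 = 88.57 kPa

Δσ_z ≈ 88.6 kPa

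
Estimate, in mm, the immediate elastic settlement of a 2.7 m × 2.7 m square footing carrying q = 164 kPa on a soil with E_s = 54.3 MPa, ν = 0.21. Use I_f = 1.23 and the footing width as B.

S_e ≈ 9.59 mm

Immediate (elastic) settlement: S_e = q·B·(1−ν²)/E_s · I_f.
E_s = 54.3 MPa = 54300 kPa.
S_e = 164 × 2.7 × (1 − 0.21²) / 54300 × 1.23
    = 164 × 2.7 × 0.9559 / 54300 × 1.23
    = 0.009588 m = 9.588 mm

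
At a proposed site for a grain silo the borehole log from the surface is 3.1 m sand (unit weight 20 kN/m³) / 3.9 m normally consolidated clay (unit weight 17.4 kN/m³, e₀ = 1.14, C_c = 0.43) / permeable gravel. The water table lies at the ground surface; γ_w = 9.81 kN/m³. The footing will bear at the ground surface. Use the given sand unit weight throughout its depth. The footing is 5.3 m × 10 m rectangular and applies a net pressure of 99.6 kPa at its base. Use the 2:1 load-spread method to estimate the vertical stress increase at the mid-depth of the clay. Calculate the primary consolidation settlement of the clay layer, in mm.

Mid-depth of clay below the ground surface: z = 3.1 + 3.9/2 = 5.05 m.
Total vertical stress at mid-clay: σ_v = 20×3.1 + 17.4×1.95 = 95.93 kPa.
Pore pressure: u = 9.81×(5.05 − 0) = 49.541 kPa.
Initial effective stress: σ'_0 = σ_v − u = 95.93 − 49.541 = 46.389 kPa.
Stress increase at mid-clay by the 2:1 spreading method:
Δσ = qBL/((B+z)(L+z)) = 99.6×5.3×10/((5.3+5.05)(10+5.05)) = 33.889 kPa
Final effective stress: σ'_f = σ'_0 + Δσ = 46.389 + 33.889 = 80.278 kPa.
Normally consolidated clay, so the full stress increment lies on the virgin compression line:
S_c = C_c·H/(1+e₀)·log₁₀(σ'_f/σ'_0) = 0.43×3.9/(1+1.14)×log₁₀(80.278/46.389)
    = 0.78364 × 0.23818 = 0.1866 m

S_c ≈ 187 mm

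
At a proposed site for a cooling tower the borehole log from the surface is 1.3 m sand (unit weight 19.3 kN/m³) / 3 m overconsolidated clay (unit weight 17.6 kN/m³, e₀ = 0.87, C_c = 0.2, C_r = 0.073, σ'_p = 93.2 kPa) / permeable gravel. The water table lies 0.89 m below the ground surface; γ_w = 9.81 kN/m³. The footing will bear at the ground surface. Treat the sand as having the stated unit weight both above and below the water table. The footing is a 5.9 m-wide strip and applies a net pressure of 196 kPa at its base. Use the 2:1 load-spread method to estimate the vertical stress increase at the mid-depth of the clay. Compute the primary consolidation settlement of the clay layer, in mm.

Mid-depth of clay below the ground surface: z = 1.3 + 3/2 = 2.8 m.
Total vertical stress at mid-clay: σ_v = 19.3×1.3 + 17.6×1.5 = 51.49 kPa.
Pore pressure: u = 9.81×(2.8 − 0.89) = 18.737 kPa.
Initial effective stress: σ'_0 = σ_v − u = 51.49 − 18.737 = 32.753 kPa.
Stress increase at mid-clay by the 2:1 spreading method:
Δσ = qB/(B+z) = 196×5.9/(5.9+2.8) = 132.92 kPa
Final effective stress: σ'_f = 32.753 + 132.92 = 165.67 kPa.
σ'_f = 165.67 > σ'_p = 93.2 kPa, so the stress path crosses the preconsolidation pressure — recompression up to σ'_p, then virgin compression beyond:
S_c = H/(1+e₀)·[C_r·log₁₀(σ'_p/σ'_0) + C_c·log₁₀(σ'_f/σ'_p)]
    = 3/1.87 × [0.073×log₁₀(93.2/32.753) + 0.2×log₁₀(165.67/93.2)]
    = 1.6043 × [0.033154 + 0.049966] = 0.1333 m

S_c ≈ 133 mm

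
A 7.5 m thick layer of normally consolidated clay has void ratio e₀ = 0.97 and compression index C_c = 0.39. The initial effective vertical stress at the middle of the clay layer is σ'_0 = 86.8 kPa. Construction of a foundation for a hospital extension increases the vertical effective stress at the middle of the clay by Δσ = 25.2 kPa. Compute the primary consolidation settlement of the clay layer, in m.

S_c ≈ 0.164 m

Final effective stress: σ'_f = σ'_0 + Δσ = 86.8 + 25.2 = 112 kPa.
Normally consolidated clay, so the full stress increment lies on the virgin compression line:
S_c = C_c·H/(1+e₀)·log₁₀(σ'_f/σ'_0) = 0.39×7.5/(1+0.97)×log₁₀(112/86.8)
    = 1.4848 × 0.1107 = 0.1644 m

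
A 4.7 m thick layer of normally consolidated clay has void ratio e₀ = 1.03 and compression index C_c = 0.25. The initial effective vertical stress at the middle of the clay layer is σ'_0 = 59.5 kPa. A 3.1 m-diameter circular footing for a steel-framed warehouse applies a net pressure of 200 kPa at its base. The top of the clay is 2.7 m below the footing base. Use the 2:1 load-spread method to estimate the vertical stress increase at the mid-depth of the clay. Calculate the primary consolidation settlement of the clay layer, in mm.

S_c ≈ 99.6 mm

Mid-depth of clay below the footing base: z = 2.7 + 4.7/2 = 5.05 m.
Stress increase at mid-clay by the 2:1 spreading method:
Δσ ≈ qD²/(D+z)² = 200×3.1²/(3.1+5.05)² = 28.936 kPa
Final effective stress: σ'_f = σ'_0 + Δσ = 59.5 + 28.936 = 88.436 kPa.
Normally consolidated clay, so the full stress increment lies on the virgin compression line:
S_c = C_c·H/(1+e₀)·log₁₀(σ'_f/σ'_0) = 0.25×4.7/(1+1.03)×log₁₀(88.436/59.5)
    = 0.57882 × 0.17211 = 0.09962 m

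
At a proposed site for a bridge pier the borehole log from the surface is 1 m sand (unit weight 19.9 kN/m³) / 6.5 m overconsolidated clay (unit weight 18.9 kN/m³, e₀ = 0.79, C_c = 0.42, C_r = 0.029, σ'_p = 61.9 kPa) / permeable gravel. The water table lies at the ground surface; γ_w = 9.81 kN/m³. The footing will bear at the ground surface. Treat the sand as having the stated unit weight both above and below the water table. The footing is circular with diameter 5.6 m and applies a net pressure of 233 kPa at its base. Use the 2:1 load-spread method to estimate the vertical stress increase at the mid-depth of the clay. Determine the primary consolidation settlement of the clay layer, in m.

S_c ≈ 0.43 m

Mid-depth of clay below the ground surface: z = 1 + 6.5/2 = 4.25 m.
Total vertical stress at mid-clay: σ_v = 19.9×1 + 18.9×3.25 = 81.325 kPa.
Pore pressure: u = 9.81×(4.25 − 0) = 41.693 kPa.
Initial effective stress: σ'_0 = σ_v − u = 81.325 − 41.693 = 39.632 kPa.
Stress increase at mid-clay by the 2:1 spreading method:
Δσ ≈ qD²/(D+z)² = 233×5.6²/(5.6+4.25)² = 75.311 kPa
Final effective stress: σ'_f = 39.632 + 75.311 = 114.94 kPa.
σ'_f = 114.94 > σ'_p = 61.9 kPa, so the stress path crosses the preconsolidation pressure — recompression up to σ'_p, then virgin compression beyond:
S_c = H/(1+e₀)·[C_r·log₁₀(σ'_p/σ'_0) + C_c·log₁₀(σ'_f/σ'_p)]
    = 6.5/1.79 × [0.029×log₁₀(61.9/39.632) + 0.42×log₁₀(114.94/61.9)]
    = 3.6313 × [0.0056157 + 0.11289] = 0.4303 m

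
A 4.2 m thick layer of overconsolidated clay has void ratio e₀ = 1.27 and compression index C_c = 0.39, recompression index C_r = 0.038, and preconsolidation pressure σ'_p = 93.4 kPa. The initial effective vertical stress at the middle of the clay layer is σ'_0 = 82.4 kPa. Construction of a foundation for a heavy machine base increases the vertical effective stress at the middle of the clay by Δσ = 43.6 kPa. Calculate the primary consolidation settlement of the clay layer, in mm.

Final effective stress: σ'_f = 82.4 + 43.6 = 126 kPa.
σ'_f = 126 > σ'_p = 93.4 kPa, so the stress path crosses the preconsolidation pressure — recompression up to σ'_p, then virgin compression beyond:
S_c = H/(1+e₀)·[C_r·log₁₀(σ'_p/σ'_0) + C_c·log₁₀(σ'_f/σ'_p)]
    = 4.2/2.27 × [0.038×log₁₀(93.4/82.4) + 0.39×log₁₀(126/93.4)]
    = 1.8502 × [0.0020679 + 0.050709] = 0.09765 m

S_c ≈ 97.6 mm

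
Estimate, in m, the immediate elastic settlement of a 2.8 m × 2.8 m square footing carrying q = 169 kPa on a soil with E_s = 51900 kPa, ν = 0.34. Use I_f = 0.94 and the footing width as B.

Immediate (elastic) settlement: S_e = q·B·(1−ν²)/E_s · I_f.
S_e = 169 × 2.8 × (1 − 0.34²) / 51900 × 0.94
    = 169 × 2.8 × 0.8844 / 51900 × 0.94
    = 0.00758 m

S_e ≈ 0.00758 m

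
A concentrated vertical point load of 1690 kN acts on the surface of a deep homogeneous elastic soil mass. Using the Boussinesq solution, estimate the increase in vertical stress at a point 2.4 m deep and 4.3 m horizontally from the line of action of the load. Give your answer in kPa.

Δσ_z ≈ 3.85 kPa

Boussinesq vertical stress below a point load on an elastic half-space:
Δσ_z = 3P/(2πz²) · [1 + (r/z)²]^(−5/2)
r/z = 4.3/2.4 = 1.7917; [1+(r/z)²]^(−5/2) = 0.027496.
Δσ_z = 3×1690/(2π×2.4²) × 0.027496 = 140.09 × 0.027496 = 3.852 kPa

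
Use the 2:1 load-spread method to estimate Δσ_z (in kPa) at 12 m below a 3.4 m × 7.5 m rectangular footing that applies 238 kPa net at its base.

By the 2:1 method the load spreads at 1 horizontal : 2 vertical, so at depth z the loaded area has grown by z in each plan dimension:
Δσ = qBL/((B+z)(L+z)) = 238×3.4×7.5/((3.4+12)(7.5+12)) = 20.21 kPa

Δσ_z ≈ 20.2 kPa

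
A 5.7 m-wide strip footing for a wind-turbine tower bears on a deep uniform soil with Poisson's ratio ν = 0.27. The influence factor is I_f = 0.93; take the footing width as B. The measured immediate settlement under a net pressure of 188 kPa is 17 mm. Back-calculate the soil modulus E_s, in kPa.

S_e = q·B·(1−ν²)/E_s · I_f  ⇒  E_s = q·B·(1−ν²)·I_f / S_e.
E_s = 188 × 5.7 × 0.9271 × 0.93 / 0.017 = 54350 kPa

E_s ≈ 54300 kPa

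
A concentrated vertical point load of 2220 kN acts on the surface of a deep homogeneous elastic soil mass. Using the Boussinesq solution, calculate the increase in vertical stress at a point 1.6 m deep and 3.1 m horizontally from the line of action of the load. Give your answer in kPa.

Δσ_z ≈ 8.4 kPa

Boussinesq vertical stress below a point load on an elastic half-space:
Δσ_z = 3P/(2πz²) · [1 + (r/z)²]^(−5/2)
r/z = 3.1/1.6 = 1.9375; [1+(r/z)²]^(−5/2) = 0.020294.
Δσ_z = 3×2220/(2π×1.6²) × 0.020294 = 414.05 × 0.020294 = 8.403 kPa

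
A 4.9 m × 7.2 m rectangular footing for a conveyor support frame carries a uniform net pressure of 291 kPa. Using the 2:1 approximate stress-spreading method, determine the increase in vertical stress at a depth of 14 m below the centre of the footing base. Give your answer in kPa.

Δσ_z ≈ 25.6 kPa

By the 2:1 method the load spreads at 1 horizontal : 2 vertical, so at depth z the loaded area has grown by z in each plan dimension:
Δσ = qBL/((B+z)(L+z)) = 291×4.9×7.2/((4.9+14)(7.2+14)) = 25.623 kPa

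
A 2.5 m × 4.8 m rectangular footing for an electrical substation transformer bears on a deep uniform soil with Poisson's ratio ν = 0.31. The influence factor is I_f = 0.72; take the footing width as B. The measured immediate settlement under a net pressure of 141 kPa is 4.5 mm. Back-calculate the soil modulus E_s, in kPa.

E_s ≈ 51000 kPa

S_e = q·B·(1−ν²)/E_s · I_f  ⇒  E_s = q·B·(1−ν²)·I_f / S_e.
E_s = 141 × 2.5 × 0.9039 × 0.72 / 0.0045 = 50980 kPa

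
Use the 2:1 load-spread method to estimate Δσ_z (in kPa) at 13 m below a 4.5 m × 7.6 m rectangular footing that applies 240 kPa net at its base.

By the 2:1 method the load spreads at 1 horizontal : 2 vertical, so at depth z the loaded area has grown by z in each plan dimension:
Δσ = qBL/((B+z)(L+z)) = 240×4.5×7.6/((4.5+13)(7.6+13)) = 22.768 kPa

Δσ_z ≈ 22.8 kPa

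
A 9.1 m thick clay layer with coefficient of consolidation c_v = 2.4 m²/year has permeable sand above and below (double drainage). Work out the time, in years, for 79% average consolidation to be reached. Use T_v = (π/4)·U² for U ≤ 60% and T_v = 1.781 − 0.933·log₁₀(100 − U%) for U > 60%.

Drainage path length: H_d = H/2 = 4.55 m (double drainage).
U > 60%: T_v = 1.781 − 0.933·log₁₀(100 − 79) = 0.54737.
t = T_v·H_d²/c_v = 0.54737×4.55²/2.4 = 4.722 years.

t ≈ 4.72 years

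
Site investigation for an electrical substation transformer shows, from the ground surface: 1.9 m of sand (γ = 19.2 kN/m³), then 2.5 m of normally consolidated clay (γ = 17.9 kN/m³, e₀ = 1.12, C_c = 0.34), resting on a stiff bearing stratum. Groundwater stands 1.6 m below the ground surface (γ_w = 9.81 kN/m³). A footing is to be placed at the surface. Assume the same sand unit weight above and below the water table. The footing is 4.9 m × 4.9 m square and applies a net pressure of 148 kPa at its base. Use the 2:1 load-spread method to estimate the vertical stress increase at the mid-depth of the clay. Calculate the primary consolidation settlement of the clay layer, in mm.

S_c ≈ 142 mm

Mid-depth of clay below the ground surface: z = 1.9 + 2.5/2 = 3.15 m.
Total vertical stress at mid-clay: σ_v = 19.2×1.9 + 17.9×1.25 = 58.855 kPa.
Pore pressure: u = 9.81×(3.15 − 1.6) = 15.206 kPa.
Initial effective stress: σ'_0 = σ_v − u = 58.855 − 15.206 = 43.649 kPa.
Stress increase at mid-clay by the 2:1 spreading method:
Δσ = qBL/((B+z)(L+z)) = 148×4.9×4.9/((4.9+3.15)(4.9+3.15)) = 54.836 kPa
Final effective stress: σ'_f = σ'_0 + Δσ = 43.649 + 54.836 = 98.485 kPa.
Normally consolidated clay, so the full stress increment lies on the virgin compression line:
S_c = C_c·H/(1+e₀)·log₁₀(σ'_f/σ'_0) = 0.34×2.5/(1+1.12)×log₁₀(98.485/43.649)
    = 0.40094 × 0.3534 = 0.1417 m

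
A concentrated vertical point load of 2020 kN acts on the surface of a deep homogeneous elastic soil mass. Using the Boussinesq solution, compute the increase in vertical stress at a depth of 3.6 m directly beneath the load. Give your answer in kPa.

Δσ_z ≈ 74.4 kPa

Boussinesq vertical stress below a point load on an elastic half-space:
Δσ_z = 3P/(2πz²) · [1 + (r/z)²]^(−5/2)
r/z = 0/3.6 = 0; [1+(r/z)²]^(−5/2) = 1.
Δσ_z = 3×2020/(2π×3.6²) × 1 = 74.42 × 1 = 74.42 kPa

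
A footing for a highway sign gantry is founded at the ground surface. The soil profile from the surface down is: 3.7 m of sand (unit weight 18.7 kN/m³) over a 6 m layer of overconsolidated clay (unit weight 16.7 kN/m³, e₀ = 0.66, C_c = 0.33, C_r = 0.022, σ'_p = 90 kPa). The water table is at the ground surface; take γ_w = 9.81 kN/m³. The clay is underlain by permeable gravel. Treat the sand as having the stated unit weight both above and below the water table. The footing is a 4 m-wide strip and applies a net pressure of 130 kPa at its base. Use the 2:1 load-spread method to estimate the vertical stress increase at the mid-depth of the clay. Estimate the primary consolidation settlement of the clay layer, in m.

Mid-depth of clay below the ground surface: z = 3.7 + 6/2 = 6.7 m.
Total vertical stress at mid-clay: σ_v = 18.7×3.7 + 16.7×3 = 119.29 kPa.
Pore pressure: u = 9.81×(6.7 − 0) = 65.727 kPa.
Initial effective stress: σ'_0 = σ_v − u = 119.29 − 65.727 = 53.563 kPa.
Stress increase at mid-clay by the 2:1 spreading method:
Δσ = qB/(B+z) = 130×4/(4+6.7) = 48.598 kPa
Final effective stress: σ'_f = 53.563 + 48.598 = 102.16 kPa.
σ'_f = 102.16 > σ'_p = 90 kPa, so the stress path crosses the preconsolidation pressure — recompression up to σ'_p, then virgin compression beyond:
S_c = H/(1+e₀)·[C_r·log₁₀(σ'_p/σ'_0) + C_c·log₁₀(σ'_f/σ'_p)]
    = 6/1.66 × [0.022×log₁₀(90/53.563) + 0.33×log₁₀(102.16/90)]
    = 3.6145 × [0.0049583 + 0.018163] = 0.08357 m

S_c ≈ 0.0836 m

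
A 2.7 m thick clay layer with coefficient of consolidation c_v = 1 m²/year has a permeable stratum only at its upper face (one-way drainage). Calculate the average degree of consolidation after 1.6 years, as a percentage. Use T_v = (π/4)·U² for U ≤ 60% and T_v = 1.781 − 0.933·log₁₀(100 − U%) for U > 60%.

Drainage path length: H_d = H = 2.7 m (single drainage).
T_v = c_v·t/H_d² = 1×1.6/2.7² = 0.21948.
T_v = 0.21948 corresponds to the U ≤ 60% branch:
U = √(4T_v/π) = 0.5286

U ≈ 52.9 %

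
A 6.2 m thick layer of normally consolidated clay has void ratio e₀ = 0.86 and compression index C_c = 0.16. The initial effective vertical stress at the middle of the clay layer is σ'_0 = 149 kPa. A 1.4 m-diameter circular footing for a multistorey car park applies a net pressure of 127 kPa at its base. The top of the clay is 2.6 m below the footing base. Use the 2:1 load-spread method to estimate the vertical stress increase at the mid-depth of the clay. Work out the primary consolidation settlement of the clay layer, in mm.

S_c ≈ 7.55 mm

Mid-depth of clay below the footing base: z = 2.6 + 6.2/2 = 5.7 m.
Stress increase at mid-clay by the 2:1 spreading method:
Δσ ≈ qD²/(D+z)² = 127×1.4²/(1.4+5.7)² = 4.9379 kPa
Final effective stress: σ'_f = σ'_0 + Δσ = 149 + 4.9379 = 153.94 kPa.
Normally consolidated clay, so the full stress increment lies on the virgin compression line:
S_c = C_c·H/(1+e₀)·log₁₀(σ'_f/σ'_0) = 0.16×6.2/(1+0.86)×log₁₀(153.94/149)
    = 0.53333 × 0.014165 = 0.007555 m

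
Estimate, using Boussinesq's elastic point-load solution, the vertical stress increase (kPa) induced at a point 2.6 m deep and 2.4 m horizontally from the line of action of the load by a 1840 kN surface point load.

Boussinesq vertical stress below a point load on an elastic half-space:
Δσ_z = 3P/(2πz²) · [1 + (r/z)²]^(−5/2)
r/z = 2.4/2.6 = 0.92308; [1+(r/z)²]^(−5/2) = 0.21422.
Δσ_z = 3×1840/(2π×2.6²) × 0.21422 = 129.96 × 0.21422 = 27.84 kPa

Δσ_z ≈ 27.8 kPa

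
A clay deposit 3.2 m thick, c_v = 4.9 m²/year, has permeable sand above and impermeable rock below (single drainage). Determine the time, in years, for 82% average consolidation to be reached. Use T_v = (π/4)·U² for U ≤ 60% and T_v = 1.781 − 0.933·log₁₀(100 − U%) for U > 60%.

Drainage path length: H_d = H = 3.2 m (single drainage).
U > 60%: T_v = 1.781 − 0.933·log₁₀(100 − 82) = 0.60983.
t = T_v·H_d²/c_v = 0.60983×3.2²/4.9 = 1.274 years.

t ≈ 1.27 years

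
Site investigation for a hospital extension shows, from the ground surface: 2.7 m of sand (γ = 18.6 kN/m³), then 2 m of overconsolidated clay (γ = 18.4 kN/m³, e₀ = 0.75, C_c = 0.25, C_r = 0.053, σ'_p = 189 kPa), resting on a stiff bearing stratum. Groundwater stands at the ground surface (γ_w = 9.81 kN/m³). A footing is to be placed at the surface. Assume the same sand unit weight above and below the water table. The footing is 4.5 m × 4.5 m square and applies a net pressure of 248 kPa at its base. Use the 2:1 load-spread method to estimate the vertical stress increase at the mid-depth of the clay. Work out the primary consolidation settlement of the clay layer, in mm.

Mid-depth of clay below the ground surface: z = 2.7 + 2/2 = 3.7 m.
Total vertical stress at mid-clay: σ_v = 18.6×2.7 + 18.4×1 = 68.62 kPa.
Pore pressure: u = 9.81×(3.7 − 0) = 36.297 kPa.
Initial effective stress: σ'_0 = σ_v − u = 68.62 − 36.297 = 32.323 kPa.
Stress increase at mid-clay by the 2:1 spreading method:
Δσ = qBL/((B+z)(L+z)) = 248×4.5×4.5/((4.5+3.7)(4.5+3.7)) = 74.688 kPa
Final effective stress: σ'_f = 32.323 + 74.688 = 107.01 kPa.
σ'_f = 107.01 ≤ σ'_p = 189 kPa, so the clay remains overconsolidated and only the recompression index applies:
S_c = C_r·H/(1+e₀)·log₁₀(σ'_f/σ'_0) = 0.053×2/1.75×log₁₀(107.01/32.323)
    = 0.060574 × 0.51991 = 0.03149 m

S_c ≈ 31.5 mm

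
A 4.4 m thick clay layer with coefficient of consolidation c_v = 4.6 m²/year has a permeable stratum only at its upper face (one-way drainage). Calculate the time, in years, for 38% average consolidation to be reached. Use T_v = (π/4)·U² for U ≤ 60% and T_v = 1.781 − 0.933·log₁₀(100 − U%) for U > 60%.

t ≈ 0.477 years

Drainage path length: H_d = H = 4.4 m (single drainage).
U ≤ 60%: T_v = (π/4)·U² = (π/4)×0.38² = 0.11341.
t = T_v·H_d²/c_v = 0.11341×4.4²/4.6 = 0.4773 years.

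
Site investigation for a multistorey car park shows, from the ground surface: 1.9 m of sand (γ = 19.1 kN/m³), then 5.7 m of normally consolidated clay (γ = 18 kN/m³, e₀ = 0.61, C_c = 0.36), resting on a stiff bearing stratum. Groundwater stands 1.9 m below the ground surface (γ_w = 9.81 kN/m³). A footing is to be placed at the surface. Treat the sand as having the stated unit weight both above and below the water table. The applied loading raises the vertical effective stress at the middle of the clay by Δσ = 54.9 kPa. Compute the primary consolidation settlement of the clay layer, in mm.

Mid-depth of clay below the ground surface: z = 1.9 + 5.7/2 = 4.75 m.
Total vertical stress at mid-clay: σ_v = 19.1×1.9 + 18×2.85 = 87.59 kPa.
Pore pressure: u = 9.81×(4.75 − 1.9) = 27.959 kPa.
Initial effective stress: σ'_0 = σ_v − u = 87.59 − 27.959 = 59.631 kPa.
Final effective stress: σ'_f = σ'_0 + Δσ = 59.631 + 54.9 = 114.53 kPa.
Normally consolidated clay, so the full stress increment lies on the virgin compression line:
S_c = C_c·H/(1+e₀)·log₁₀(σ'_f/σ'_0) = 0.36×5.7/(1+0.61)×log₁₀(114.53/59.631)
    = 1.2745 × 0.28345 = 0.3613 m

S_c ≈ 361 mm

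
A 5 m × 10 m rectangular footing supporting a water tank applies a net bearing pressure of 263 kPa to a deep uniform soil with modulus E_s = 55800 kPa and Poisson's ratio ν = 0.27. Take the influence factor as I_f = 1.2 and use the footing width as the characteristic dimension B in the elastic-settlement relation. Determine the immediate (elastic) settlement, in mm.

S_e ≈ 26.2 mm

Immediate (elastic) settlement: S_e = q·B·(1−ν²)/E_s · I_f.
S_e = 263 × 5 × (1 − 0.27²) / 55800 × 1.2
    = 263 × 5 × 0.9271 / 55800 × 1.2
    = 0.02622 m = 26.22 mm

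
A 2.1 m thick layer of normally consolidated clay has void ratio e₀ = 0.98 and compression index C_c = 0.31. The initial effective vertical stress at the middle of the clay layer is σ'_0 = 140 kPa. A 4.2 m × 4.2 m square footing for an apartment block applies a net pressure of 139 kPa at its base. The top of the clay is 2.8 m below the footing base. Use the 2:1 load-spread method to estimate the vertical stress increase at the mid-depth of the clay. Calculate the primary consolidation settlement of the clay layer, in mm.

S_c ≈ 34.2 mm

Mid-depth of clay below the footing base: z = 2.8 + 2.1/2 = 3.85 m.
Stress increase at mid-clay by the 2:1 spreading method:
Δσ = qBL/((B+z)(L+z)) = 139×4.2×4.2/((4.2+3.85)(4.2+3.85)) = 37.837 kPa
Final effective stress: σ'_f = σ'_0 + Δσ = 140 + 37.837 = 177.84 kPa.
Normally consolidated clay, so the full stress increment lies on the virgin compression line:
S_c = C_c·H/(1+e₀)·log₁₀(σ'_f/σ'_0) = 0.31×2.1/(1+0.98)×log₁₀(177.84/140)
    = 0.32879 × 0.1039 = 0.03416 m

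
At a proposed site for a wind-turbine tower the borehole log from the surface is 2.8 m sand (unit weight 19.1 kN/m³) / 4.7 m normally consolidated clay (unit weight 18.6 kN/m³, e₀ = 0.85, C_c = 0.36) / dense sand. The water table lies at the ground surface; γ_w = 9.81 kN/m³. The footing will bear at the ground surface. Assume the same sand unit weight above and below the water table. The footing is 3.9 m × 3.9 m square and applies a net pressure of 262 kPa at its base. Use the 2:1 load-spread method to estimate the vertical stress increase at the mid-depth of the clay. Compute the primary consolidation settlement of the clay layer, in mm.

S_c ≈ 284 mm

Mid-depth of clay below the ground surface: z = 2.8 + 4.7/2 = 5.15 m.
Total vertical stress at mid-clay: σ_v = 19.1×2.8 + 18.6×2.35 = 97.19 kPa.
Pore pressure: u = 9.81×(5.15 − 0) = 50.522 kPa.
Initial effective stress: σ'_0 = σ_v − u = 97.19 − 50.522 = 46.668 kPa.
Stress increase at mid-clay by the 2:1 spreading method:
Δσ = qBL/((B+z)(L+z)) = 262×3.9×3.9/((3.9+5.15)(3.9+5.15)) = 48.656 kPa
Final effective stress: σ'_f = σ'_0 + Δσ = 46.668 + 48.656 = 95.324 kPa.
Normally consolidated clay, so the full stress increment lies on the virgin compression line:
S_c = C_c·H/(1+e₀)·log₁₀(σ'_f/σ'_0) = 0.36×4.7/(1+0.85)×log₁₀(95.324/46.668)
    = 0.91459 × 0.31018 = 0.2837 m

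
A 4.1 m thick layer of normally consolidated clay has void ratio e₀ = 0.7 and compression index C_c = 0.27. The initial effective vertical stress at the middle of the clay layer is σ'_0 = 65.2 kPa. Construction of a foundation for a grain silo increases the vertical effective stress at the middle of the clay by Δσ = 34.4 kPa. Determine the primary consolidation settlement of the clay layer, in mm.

Final effective stress: σ'_f = σ'_0 + Δσ = 65.2 + 34.4 = 99.6 kPa.
Normally consolidated clay, so the full stress increment lies on the virgin compression line:
S_c = C_c·H/(1+e₀)·log₁₀(σ'_f/σ'_0) = 0.27×4.1/(1+0.7)×log₁₀(99.6/65.2)
    = 0.65118 × 0.18401 = 0.1198 m

S_c ≈ 120 mm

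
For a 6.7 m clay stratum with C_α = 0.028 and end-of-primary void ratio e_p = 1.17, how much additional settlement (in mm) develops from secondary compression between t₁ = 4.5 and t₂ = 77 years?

Secondary compression: S_s = C_α·H/(1+e_p)·log₁₀(t₂/t₁)
S_s = 0.028×6.7/(1+1.17)×log₁₀(77/4.5)
    = 0.08645 × 1.233 = 0.1066 m

S_s ≈ 107 mm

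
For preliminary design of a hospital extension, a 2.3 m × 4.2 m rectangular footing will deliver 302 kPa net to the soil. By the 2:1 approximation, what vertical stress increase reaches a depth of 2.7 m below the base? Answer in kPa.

Δσ_z ≈ 84.6 kPa

By the 2:1 method the load spreads at 1 horizontal : 2 vertical, so at depth z the loaded area has grown by z in each plan dimension:
Δσ = qBL/((B+z)(L+z)) = 302×2.3×4.2/((2.3+2.7)(4.2+2.7)) = 84.56 kPa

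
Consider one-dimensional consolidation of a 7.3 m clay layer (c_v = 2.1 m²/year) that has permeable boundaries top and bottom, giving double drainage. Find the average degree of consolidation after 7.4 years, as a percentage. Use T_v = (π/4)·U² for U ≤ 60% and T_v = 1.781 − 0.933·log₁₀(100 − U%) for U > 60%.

Drainage path length: H_d = H/2 = 3.65 m (double drainage).
T_v = c_v·t/H_d² = 2.1×7.4/3.65² = 1.1664.
T_v = 1.1664 corresponds to the U > 60% branch:
U = 1 − 10^((1.781 − T_v)/0.933)/100 = 0.9544

U ≈ 95.4 %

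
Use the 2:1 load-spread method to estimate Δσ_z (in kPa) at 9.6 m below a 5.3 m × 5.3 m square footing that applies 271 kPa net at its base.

Δσ_z ≈ 34.3 kPa

By the 2:1 method the load spreads at 1 horizontal : 2 vertical, so at depth z the loaded area has grown by z in each plan dimension:
Δσ = qBL/((B+z)(L+z)) = 271×5.3×5.3/((5.3+9.6)(5.3+9.6)) = 34.289 kPa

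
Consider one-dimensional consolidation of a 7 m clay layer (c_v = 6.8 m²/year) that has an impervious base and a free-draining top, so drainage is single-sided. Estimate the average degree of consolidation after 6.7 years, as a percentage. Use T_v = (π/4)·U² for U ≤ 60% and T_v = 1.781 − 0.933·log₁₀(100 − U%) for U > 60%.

U ≈ 91.8 %

Drainage path length: H_d = H = 7 m (single drainage).
T_v = c_v·t/H_d² = 6.8×6.7/7² = 0.9298.
T_v = 0.9298 corresponds to the U > 60% branch:
U = 1 − 10^((1.781 − T_v)/0.933)/100 = 0.9183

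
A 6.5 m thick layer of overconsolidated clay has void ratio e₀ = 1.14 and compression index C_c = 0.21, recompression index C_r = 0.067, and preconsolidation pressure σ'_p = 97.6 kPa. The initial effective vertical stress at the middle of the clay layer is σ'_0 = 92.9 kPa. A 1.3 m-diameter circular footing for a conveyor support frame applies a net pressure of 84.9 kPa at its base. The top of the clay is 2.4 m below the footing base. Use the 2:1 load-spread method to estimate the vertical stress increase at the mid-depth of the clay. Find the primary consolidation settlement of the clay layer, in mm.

Mid-depth of clay below the footing base: z = 2.4 + 6.5/2 = 5.65 m.
Stress increase at mid-clay by the 2:1 spreading method:
Δσ ≈ qD²/(D+z)² = 84.9×1.3²/(1.3+5.65)² = 2.9705 kPa
Final effective stress: σ'_f = 92.9 + 2.9705 = 95.871 kPa.
σ'_f = 95.871 ≤ σ'_p = 97.6 kPa, so the clay remains overconsolidated and only the recompression index applies:
S_c = C_r·H/(1+e₀)·log₁₀(σ'_f/σ'_0) = 0.067×6.5/2.14×log₁₀(95.871/92.9)
    = 0.20351 × 0.013672 = 0.002782 m

S_c ≈ 2.78 mm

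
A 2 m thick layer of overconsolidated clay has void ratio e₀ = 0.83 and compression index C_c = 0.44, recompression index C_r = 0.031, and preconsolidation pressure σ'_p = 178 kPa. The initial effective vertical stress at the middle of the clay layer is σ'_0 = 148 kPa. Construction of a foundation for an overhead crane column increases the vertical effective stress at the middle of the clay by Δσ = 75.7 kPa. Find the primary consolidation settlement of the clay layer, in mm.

S_c ≈ 50.4 mm

Final effective stress: σ'_f = 148 + 75.7 = 223.7 kPa.
σ'_f = 223.7 > σ'_p = 178 kPa, so the stress path crosses the preconsolidation pressure — recompression up to σ'_p, then virgin compression beyond:
S_c = H/(1+e₀)·[C_r·log₁₀(σ'_p/σ'_0) + C_c·log₁₀(σ'_f/σ'_p)]
    = 2/1.83 × [0.031×log₁₀(178/148) + 0.44×log₁₀(223.7/178)]
    = 1.0929 × [0.0024849 + 0.043668] = 0.05044 m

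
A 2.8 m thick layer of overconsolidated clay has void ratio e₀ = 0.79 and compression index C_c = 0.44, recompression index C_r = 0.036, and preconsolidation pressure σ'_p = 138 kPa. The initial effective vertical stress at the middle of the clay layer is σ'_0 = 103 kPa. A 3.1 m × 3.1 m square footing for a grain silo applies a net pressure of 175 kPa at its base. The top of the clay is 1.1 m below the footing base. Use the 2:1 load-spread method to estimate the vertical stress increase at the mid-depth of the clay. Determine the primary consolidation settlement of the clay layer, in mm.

S_c ≈ 45 mm

Mid-depth of clay below the footing base: z = 1.1 + 2.8/2 = 2.5 m.
Stress increase at mid-clay by the 2:1 spreading method:
Δσ = qBL/((B+z)(L+z)) = 175×3.1×3.1/((3.1+2.5)(3.1+2.5)) = 53.627 kPa
Final effective stress: σ'_f = 103 + 53.627 = 156.63 kPa.
σ'_f = 156.63 > σ'_p = 138 kPa, so the stress path crosses the preconsolidation pressure — recompression up to σ'_p, then virgin compression beyond:
S_c = H/(1+e₀)·[C_r·log₁₀(σ'_p/σ'_0) + C_c·log₁₀(σ'_f/σ'_p)]
    = 2.8/1.79 × [0.036×log₁₀(138/103) + 0.44×log₁₀(156.63/138)]
    = 1.5642 × [0.0045735 + 0.024198] = 0.045 m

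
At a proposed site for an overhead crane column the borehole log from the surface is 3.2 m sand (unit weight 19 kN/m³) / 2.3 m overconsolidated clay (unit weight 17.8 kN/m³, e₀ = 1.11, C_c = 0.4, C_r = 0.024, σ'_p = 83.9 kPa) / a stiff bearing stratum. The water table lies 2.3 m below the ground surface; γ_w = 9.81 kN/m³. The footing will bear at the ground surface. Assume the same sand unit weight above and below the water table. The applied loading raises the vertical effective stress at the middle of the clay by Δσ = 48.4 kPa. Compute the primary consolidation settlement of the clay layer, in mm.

Mid-depth of clay below the ground surface: z = 3.2 + 2.3/2 = 4.35 m.
Total vertical stress at mid-clay: σ_v = 19×3.2 + 17.8×1.15 = 81.27 kPa.
Pore pressure: u = 9.81×(4.35 − 2.3) = 20.11 kPa.
Initial effective stress: σ'_0 = σ_v − u = 81.27 − 20.11 = 61.16 kPa.
Final effective stress: σ'_f = 61.16 + 48.4 = 109.56 kPa.
σ'_f = 109.56 > σ'_p = 83.9 kPa, so the stress path crosses the preconsolidation pressure — recompression up to σ'_p, then virgin compression beyond:
S_c = H/(1+e₀)·[C_r·log₁₀(σ'_p/σ'_0) + C_c·log₁₀(σ'_f/σ'_p)]
    = 2.3/2.11 × [0.024×log₁₀(83.9/61.16) + 0.4×log₁₀(109.56/83.9)]
    = 1.09 × [0.0032951 + 0.046356] = 0.05412 m

S_c ≈ 54.1 mm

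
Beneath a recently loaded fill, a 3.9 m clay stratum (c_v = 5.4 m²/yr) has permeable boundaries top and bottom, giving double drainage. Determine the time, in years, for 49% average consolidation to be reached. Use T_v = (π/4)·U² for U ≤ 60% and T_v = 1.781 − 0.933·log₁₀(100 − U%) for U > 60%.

Drainage path length: H_d = H/2 = 1.95 m (double drainage).
U ≤ 60%: T_v = (π/4)·U² = (π/4)×0.49² = 0.18857.
t = T_v·H_d²/c_v = 0.18857×1.95²/5.4 = 0.1328 years.

t ≈ 0.133 years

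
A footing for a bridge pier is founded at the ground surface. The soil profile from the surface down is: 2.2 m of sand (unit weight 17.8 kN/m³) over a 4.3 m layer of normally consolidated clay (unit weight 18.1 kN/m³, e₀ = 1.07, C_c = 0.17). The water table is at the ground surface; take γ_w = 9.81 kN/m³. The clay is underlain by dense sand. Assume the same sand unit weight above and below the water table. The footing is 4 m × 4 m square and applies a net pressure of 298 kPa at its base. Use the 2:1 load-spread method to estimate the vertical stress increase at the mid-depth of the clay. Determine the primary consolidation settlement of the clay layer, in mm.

Mid-depth of clay below the ground surface: z = 2.2 + 4.3/2 = 4.35 m.
Total vertical stress at mid-clay: σ_v = 17.8×2.2 + 18.1×2.15 = 78.075 kPa.
Pore pressure: u = 9.81×(4.35 − 0) = 42.673 kPa.
Initial effective stress: σ'_0 = σ_v − u = 78.075 − 42.673 = 35.402 kPa.
Stress increase at mid-clay by the 2:1 spreading method:
Δσ = qBL/((B+z)(L+z)) = 298×4×4/((4+4.35)(4+4.35)) = 68.385 kPa
Final effective stress: σ'_f = σ'_0 + Δσ = 35.402 + 68.385 = 103.79 kPa.
Normally consolidated clay, so the full stress increment lies on the virgin compression line:
S_c = C_c·H/(1+e₀)·log₁₀(σ'_f/σ'_0) = 0.17×4.3/(1+1.07)×log₁₀(103.79/35.402)
    = 0.35314 × 0.46713 = 0.165 m

S_c ≈ 165 mm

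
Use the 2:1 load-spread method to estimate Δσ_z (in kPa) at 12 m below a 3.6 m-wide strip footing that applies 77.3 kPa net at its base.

By the 2:1 method the load spreads at 1 horizontal : 2 vertical, so at depth z the loaded area has grown by z in each plan dimension:
Δσ = qB/(B+z) = 77.3×3.6/(3.6+12) = 17.838 kPa

Δσ_z ≈ 17.8 kPa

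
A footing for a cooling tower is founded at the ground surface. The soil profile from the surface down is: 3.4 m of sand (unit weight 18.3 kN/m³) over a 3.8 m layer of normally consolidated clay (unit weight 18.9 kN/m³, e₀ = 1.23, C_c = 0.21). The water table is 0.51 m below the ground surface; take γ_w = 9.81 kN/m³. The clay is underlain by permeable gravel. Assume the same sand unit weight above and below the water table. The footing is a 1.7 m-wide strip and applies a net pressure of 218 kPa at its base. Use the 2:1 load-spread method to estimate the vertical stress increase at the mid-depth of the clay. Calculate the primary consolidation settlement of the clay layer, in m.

Mid-depth of clay below the ground surface: z = 3.4 + 3.8/2 = 5.3 m.
Total vertical stress at mid-clay: σ_v = 18.3×3.4 + 18.9×1.9 = 98.13 kPa.
Pore pressure: u = 9.81×(5.3 − 0.51) = 46.99 kPa.
Initial effective stress: σ'_0 = σ_v − u = 98.13 − 46.99 = 51.14 kPa.
Stress increase at mid-clay by the 2:1 spreading method:
Δσ = qB/(B+z) = 218×1.7/(1.7+5.3) = 52.943 kPa
Final effective stress: σ'_f = σ'_0 + Δσ = 51.14 + 52.943 = 104.08 kPa.
Normally consolidated clay, so the full stress increment lies on the virgin compression line:
S_c = C_c·H/(1+e₀)·log₁₀(σ'_f/σ'_0) = 0.21×3.8/(1+1.23)×log₁₀(104.08/51.14)
    = 0.35785 × 0.30861 = 0.1104 m

S_c ≈ 0.11 m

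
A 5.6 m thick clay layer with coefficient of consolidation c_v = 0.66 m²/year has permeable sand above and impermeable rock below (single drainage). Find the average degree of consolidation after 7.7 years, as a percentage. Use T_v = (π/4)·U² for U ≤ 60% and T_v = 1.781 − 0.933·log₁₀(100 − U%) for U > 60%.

U ≈ 45.4 %

Drainage path length: H_d = H = 5.6 m (single drainage).
T_v = c_v·t/H_d² = 0.66×7.7/5.6² = 0.16205.
T_v = 0.16205 corresponds to the U ≤ 60% branch:
U = √(4T_v/π) = 0.4542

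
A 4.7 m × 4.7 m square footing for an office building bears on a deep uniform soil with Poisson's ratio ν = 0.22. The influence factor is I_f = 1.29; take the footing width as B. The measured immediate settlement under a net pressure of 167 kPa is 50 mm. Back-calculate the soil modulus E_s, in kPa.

S_e = q·B·(1−ν²)/E_s · I_f  ⇒  E_s = q·B·(1−ν²)·I_f / S_e.
E_s = 167 × 4.7 × 0.9516 × 1.29 / 0.05 = 19270 kPa

E_s ≈ 19300 kPa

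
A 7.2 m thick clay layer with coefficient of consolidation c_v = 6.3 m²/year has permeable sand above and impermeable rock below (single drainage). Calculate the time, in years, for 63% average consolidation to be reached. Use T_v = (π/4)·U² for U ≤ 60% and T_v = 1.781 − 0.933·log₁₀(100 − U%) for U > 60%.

t ≈ 2.62 years

Drainage path length: H_d = H = 7.2 m (single drainage).
U > 60%: T_v = 1.781 − 0.933·log₁₀(100 − 63) = 0.31787.
t = T_v·H_d²/c_v = 0.31787×7.2²/6.3 = 2.616 years.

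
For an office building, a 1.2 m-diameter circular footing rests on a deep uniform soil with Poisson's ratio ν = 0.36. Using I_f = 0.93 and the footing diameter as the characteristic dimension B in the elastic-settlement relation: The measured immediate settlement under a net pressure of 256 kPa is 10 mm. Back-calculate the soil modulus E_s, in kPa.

S_e = q·B·(1−ν²)/E_s · I_f  ⇒  E_s = q·B·(1−ν²)·I_f / S_e.
E_s = 256 × 1.2 × 0.8704 × 0.93 / 0.01 = 24870 kPa

E_s ≈ 24900 kPa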